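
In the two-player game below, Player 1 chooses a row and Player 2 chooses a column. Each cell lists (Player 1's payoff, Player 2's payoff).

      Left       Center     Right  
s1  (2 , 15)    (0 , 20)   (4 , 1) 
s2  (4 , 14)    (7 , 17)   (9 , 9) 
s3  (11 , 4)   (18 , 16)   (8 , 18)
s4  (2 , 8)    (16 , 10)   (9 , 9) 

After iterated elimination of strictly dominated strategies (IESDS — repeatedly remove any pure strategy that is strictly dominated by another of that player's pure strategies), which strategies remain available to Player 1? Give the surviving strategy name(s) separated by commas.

s2, s3, s4

For Player 1, s2 strictly dominates s1 on the remaining columns (Left: 4>2, Center: 7>0, Right: 9>4); eliminate s1.
Column Left is eliminated: Center beats it against every remaining row (s2: 17>14, s3: 16>4, s4: 10>8).
Among the remaining strategies, none is strictly dominated by another pure strategy of the same player, so the elimination stops.
Surviving strategies — Player 1: {s2, s3, s4}; Player 2: {Center, Right}.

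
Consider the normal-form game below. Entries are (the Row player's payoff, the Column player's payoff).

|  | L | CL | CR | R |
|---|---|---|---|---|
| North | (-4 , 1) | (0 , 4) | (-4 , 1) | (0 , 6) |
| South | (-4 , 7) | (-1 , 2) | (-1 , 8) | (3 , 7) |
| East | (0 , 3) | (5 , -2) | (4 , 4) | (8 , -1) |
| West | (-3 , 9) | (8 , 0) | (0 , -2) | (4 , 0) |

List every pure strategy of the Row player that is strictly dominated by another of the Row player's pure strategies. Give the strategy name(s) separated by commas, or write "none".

North: dominated, since East does at least as well everywhere (L: 0>-4, CL: 5>0, CR: 4>-4, R: 8>0).
South is strictly dominated by East (L: 0>-4, CL: 5>-1, CR: 4>-1, R: 8>3).
East: no other strategy beats it everywhere (North at L (0>-4); South at L (0>-4); West at L (0>-3)).
Nothing dominates West: North at L (-3>-4); South at L (-3>-4); East at CL (8>5).

North, South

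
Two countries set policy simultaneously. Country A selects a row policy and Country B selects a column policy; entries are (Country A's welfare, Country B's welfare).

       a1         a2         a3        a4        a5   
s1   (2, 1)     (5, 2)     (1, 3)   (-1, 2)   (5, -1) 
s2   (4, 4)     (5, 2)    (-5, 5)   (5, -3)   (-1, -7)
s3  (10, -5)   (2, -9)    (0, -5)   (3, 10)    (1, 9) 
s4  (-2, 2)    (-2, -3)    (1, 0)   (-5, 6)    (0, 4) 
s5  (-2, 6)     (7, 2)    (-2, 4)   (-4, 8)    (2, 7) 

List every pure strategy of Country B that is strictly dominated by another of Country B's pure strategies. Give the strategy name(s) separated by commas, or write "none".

a2, a5

a1 is not dominated — it holds its own against a2 at s2 (4>2); a3 at s3 (-5=-5); a4 at s2 (4>-3); a5 at s1 (1>-1).
a2: dominated, since a3 does at least as well everywhere (s1: 3>2, s2: 5>2, s3: -5>-9, s4: 0>-3, s5: 4>2).
Nothing dominates a3: a1 at s1 (3>1); a2 at s1 (3>2); a4 at s1 (3>2); a5 at s1 (3>-1).
a4: no other strategy beats it everywhere (a1 at s1 (2>1); a2 at s1 (2=2); a3 at s3 (10>-5); a5 at s1 (2>-1)).
a5: dominated, since a4 does at least as well everywhere (s1: 2>-1, s2: -3>-7, s3: 10>9, s4: 6>4, s5: 8>7).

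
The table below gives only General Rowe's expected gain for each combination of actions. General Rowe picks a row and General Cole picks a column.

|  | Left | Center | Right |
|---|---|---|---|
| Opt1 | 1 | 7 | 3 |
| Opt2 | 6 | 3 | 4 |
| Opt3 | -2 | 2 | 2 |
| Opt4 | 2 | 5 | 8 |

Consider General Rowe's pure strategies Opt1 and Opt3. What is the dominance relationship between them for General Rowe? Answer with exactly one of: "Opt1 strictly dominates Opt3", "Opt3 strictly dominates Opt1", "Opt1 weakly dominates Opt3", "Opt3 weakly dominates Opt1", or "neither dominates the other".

Compare Opt1 to Opt3 across each opponent action: Left: 1>-2, Center: 7>2, Right: 3>2.
Every comparison favours Opt1, so Opt1 strictly dominates Opt3.

Opt1 strictly dominates Opt3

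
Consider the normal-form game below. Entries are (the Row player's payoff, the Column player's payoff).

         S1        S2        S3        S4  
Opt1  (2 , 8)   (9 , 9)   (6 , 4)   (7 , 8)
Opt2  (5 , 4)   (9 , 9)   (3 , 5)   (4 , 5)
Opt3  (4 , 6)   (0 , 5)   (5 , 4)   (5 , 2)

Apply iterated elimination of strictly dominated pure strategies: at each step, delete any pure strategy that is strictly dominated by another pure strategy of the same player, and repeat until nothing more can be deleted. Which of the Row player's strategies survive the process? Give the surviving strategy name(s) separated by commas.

Opt1, Opt2

For the Column player, S2 strictly dominates S3 on the remaining rows (Opt1: 9>4, Opt2: 9>5, Opt3: 5>4); eliminate S3.
For the Column player, S2 strictly dominates S4 on the remaining rows (Opt1: 9>8, Opt2: 9>5, Opt3: 5>2); eliminate S4.
For the Row player, Opt2 strictly dominates Opt3 on the remaining columns (S1: 5>4, S2: 9>0); eliminate Opt3.
For the Column player, S2 strictly dominates S1 on the remaining rows (Opt1: 9>8, Opt2: 9>4); eliminate S1.
Among the remaining strategies, none is strictly dominated by another pure strategy of the same player, so the elimination stops.
Surviving strategies — the Row player: {Opt1, Opt2}; the Column player: {S2}.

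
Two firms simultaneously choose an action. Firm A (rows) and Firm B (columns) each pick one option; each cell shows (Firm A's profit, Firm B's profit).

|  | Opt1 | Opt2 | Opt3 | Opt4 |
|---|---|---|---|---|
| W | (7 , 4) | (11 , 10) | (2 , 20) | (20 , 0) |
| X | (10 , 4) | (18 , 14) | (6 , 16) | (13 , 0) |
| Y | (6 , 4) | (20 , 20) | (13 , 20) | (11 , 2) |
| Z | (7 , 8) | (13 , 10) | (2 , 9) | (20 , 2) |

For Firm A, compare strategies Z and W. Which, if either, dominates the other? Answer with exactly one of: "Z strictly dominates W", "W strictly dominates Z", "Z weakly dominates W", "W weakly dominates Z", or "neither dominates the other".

Z weakly dominates W

Z's payoffs vs W's, by Firm B's action — Opt1: 7=7, Opt2: 13>11, Opt3: 2=2, Opt4: 20=20.
Z is at least as good everywhere and strictly better somewhere (tied only at Opt1, Opt3, Opt4), so Z weakly but not strictly dominates W.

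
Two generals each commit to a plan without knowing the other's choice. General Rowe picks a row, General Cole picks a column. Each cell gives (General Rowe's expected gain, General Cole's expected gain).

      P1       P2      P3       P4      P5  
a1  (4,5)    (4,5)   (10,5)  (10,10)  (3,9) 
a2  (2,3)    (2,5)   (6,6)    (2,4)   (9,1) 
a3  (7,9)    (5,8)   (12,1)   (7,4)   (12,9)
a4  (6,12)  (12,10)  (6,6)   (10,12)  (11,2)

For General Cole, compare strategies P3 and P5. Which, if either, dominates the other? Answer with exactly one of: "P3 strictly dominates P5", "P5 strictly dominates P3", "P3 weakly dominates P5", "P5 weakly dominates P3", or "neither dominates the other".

P3's payoffs vs P5's, by General Rowe's action — a1: 5<9, a2: 6>1, a3: 1<9, a4: 6>2.
P3 does better at a2, a4 but worse at a1, a3; neither strategy dominates the other.

neither dominates the other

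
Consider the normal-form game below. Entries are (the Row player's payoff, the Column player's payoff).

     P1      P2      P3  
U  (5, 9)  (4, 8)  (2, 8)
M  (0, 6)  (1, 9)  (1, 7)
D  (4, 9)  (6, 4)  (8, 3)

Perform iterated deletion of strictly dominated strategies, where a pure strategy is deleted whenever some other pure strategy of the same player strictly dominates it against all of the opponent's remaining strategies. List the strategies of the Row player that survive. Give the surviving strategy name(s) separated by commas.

The Row player's strategy M is strictly dominated by U (P1: 5>0, P2: 4>1, P3: 2>1) and is removed.
The Column player's strategy P2 is strictly dominated by P1 (U: 9>8, D: 9>4) and is removed.
For the Column player, P1 strictly dominates P3 on the remaining rows (U: 9>8, D: 9>3); eliminate P3.
For the Row player, U strictly dominates D on the remaining columns (P1: 5>4); eliminate D.
Among the remaining strategies, none is strictly dominated by another pure strategy of the same player, so the elimination stops.
Surviving strategies — the Row player: {U}; the Column player: {P1}.

U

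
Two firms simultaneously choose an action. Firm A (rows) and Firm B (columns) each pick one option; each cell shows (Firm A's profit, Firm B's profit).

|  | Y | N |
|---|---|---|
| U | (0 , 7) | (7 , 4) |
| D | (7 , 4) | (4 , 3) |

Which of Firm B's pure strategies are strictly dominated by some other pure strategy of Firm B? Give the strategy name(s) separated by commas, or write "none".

Y is not dominated — it holds its own against N at U (7>4).
N: dominated, since Y does at least as well everywhere (U: 7>4, D: 4>3).

N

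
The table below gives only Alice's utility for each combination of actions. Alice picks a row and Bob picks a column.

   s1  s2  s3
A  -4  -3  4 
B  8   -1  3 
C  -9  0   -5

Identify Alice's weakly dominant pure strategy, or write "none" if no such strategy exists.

none

A fails to dominate B at s1 (-4<8).
B fails to dominate A at s3 (3<4).
C fails to dominate A at s1 (-9<-4).
No single strategy dominates all the others.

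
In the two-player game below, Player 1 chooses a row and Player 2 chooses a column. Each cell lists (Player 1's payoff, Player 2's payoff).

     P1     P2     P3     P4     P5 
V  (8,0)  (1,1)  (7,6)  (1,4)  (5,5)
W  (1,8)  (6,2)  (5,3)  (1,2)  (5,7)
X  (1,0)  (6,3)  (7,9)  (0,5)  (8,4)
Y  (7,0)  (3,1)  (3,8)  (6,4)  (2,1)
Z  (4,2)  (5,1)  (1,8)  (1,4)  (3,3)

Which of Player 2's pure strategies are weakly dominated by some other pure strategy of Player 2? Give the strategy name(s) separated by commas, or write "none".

Nothing dominates P1: P2 at W (8>2); P3 at W (8>3); P4 at W (8>2); P5 at W (8>7).
P3 weakly dominates P2 — V: 6>1, W: 3>2, X: 9>3, Y: 8>1, Z: 8>1.
P3: no other strategy beats it everywhere (P1 at V (6>0); P2 at V (6>1); P4 at V (6>4); P5 at V (6>5)).
P4 is weakly dominated by P3 (V: 6>4, W: 3>2, X: 9>5, Y: 8>4, Z: 8>4).
P5 is not dominated — it holds its own against P1 at V (5>0); P2 at V (5>1); P3 at W (7>3); P4 at V (5>4).

P2, P4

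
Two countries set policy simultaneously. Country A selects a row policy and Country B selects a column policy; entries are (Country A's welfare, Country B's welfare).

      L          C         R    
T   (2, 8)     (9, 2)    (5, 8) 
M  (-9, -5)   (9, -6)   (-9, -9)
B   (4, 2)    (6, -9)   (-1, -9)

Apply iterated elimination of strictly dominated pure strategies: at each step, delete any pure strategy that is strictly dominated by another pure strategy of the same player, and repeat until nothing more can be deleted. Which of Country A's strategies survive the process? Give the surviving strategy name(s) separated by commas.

T, B

Column C is eliminated: L beats it against every remaining row (T: 8>2, M: -5>-6, B: 2>-9).
Row M is eliminated: T beats it against every remaining column (L: 2>-9, R: 5>-9).
Among the remaining strategies, none is strictly dominated by another pure strategy of the same player, so the elimination stops.
Surviving strategies — Country A: {T, B}; Country B: {L, R}.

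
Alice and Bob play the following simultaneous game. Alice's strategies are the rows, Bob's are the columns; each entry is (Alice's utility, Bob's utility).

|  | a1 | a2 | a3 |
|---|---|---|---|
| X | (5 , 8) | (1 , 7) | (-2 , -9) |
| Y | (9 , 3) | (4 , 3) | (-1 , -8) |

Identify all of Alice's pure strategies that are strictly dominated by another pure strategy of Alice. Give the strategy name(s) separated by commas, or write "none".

Y strictly dominates X — a1: 9>5, a2: 4>1, a3: -1>-2.
Nothing dominates Y: X at a1 (9>5).

X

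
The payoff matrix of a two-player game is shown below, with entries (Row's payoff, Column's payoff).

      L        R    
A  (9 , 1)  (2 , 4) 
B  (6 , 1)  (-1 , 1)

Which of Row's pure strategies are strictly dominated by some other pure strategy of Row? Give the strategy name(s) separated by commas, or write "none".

A: no other strategy beats it everywhere (B at L (9>6)).
B: dominated, since A does at least as well everywhere (L: 9>6, R: 2>-1).

B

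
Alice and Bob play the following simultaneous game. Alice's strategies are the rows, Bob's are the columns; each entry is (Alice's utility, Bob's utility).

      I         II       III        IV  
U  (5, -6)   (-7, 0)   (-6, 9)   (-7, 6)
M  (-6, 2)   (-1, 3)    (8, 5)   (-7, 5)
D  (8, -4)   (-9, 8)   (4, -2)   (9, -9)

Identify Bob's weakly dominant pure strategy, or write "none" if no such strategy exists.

I fails to dominate II at U (-6<0).
II fails to dominate III at U (0<9).
III fails to dominate II at D (-2<8).
IV fails to dominate I at D (-9<-4).
No single strategy dominates all the others.

none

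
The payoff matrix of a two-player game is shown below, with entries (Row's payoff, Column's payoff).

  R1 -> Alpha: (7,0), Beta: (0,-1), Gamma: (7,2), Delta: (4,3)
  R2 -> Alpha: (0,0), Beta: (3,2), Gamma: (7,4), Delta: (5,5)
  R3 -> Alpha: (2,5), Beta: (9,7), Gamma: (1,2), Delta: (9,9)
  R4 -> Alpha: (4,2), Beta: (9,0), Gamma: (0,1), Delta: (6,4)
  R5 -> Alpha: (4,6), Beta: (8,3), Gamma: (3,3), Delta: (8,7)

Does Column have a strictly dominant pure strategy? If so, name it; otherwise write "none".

Delta

Delta vs Alpha: R1: 3>0, R2: 5>0, R3: 9>5, R4: 4>2, R5: 7>6.
Delta vs Beta: R1: 3>-1, R2: 5>2, R3: 9>7, R4: 4>0, R5: 7>3.
Delta vs Gamma: R1: 3>2, R2: 5>4, R3: 9>2, R4: 4>1, R5: 7>3.
Delta strictly beats every other strategy against every opponent action, so it is strictly dominant.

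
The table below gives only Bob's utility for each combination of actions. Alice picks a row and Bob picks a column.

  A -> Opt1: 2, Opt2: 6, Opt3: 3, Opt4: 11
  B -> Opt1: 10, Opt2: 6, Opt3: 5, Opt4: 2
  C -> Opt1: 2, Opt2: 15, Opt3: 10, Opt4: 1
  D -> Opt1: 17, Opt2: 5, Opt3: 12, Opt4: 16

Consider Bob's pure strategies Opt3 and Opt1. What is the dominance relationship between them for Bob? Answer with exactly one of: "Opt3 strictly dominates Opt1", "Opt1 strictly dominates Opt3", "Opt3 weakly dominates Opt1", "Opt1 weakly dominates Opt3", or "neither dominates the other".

neither dominates the other

Compare Opt3 to Opt1 across each choice by Alice: A: 3>2, B: 5<10, C: 10>2, D: 12<17.
Opt3 does better at A, C but worse at B, D; neither strategy dominates the other.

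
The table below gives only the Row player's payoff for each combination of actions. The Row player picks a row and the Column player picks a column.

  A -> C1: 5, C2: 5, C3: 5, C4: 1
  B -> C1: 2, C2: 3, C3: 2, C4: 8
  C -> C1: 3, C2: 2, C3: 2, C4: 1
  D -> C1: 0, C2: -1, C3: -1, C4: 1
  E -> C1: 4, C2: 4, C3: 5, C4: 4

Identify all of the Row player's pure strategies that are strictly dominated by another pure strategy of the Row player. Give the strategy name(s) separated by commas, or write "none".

C, D

Nothing dominates A: B at C1 (5>2); C at C1 (5>3); D at C1 (5>0); E at C1 (5>4).
B is not dominated — it holds its own against A at C4 (8>1); C at C2 (3>2); D at C1 (2>0); E at C4 (8>4).
C: dominated, since E does at least as well everywhere (C1: 4>3, C2: 4>2, C3: 5>2, C4: 4>1).
D: dominated, since B does at least as well everywhere (C1: 2>0, C2: 3>-1, C3: 2>-1, C4: 8>1).
E: no other strategy beats it everywhere (A at C3 (5=5); B at C1 (4>2); C at C1 (4>3); D at C1 (4>0)).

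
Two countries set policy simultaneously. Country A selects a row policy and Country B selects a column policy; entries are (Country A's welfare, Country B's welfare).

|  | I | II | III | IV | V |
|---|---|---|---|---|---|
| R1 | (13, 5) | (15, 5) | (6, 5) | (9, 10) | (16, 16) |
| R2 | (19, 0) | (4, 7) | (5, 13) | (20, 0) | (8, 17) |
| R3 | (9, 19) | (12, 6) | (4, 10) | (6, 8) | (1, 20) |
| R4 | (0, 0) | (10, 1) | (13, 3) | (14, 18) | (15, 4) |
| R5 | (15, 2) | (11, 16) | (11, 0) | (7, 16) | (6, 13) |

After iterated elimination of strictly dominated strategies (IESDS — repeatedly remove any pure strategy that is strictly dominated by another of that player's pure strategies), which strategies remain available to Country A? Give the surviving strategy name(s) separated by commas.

For Country A, R1 strictly dominates R3 on the remaining columns (I: 13>9, II: 15>12, III: 6>4, IV: 9>6, V: 16>1); eliminate R3.
Country B's strategy I is strictly dominated by V (R1: 16>5, R2: 17>0, R4: 4>0, R5: 13>2) and is removed.
Country B's strategy III is strictly dominated by V (R1: 16>5, R2: 17>13, R4: 4>3, R5: 13>0) and is removed.
Row R5 is eliminated: R1 beats it against every remaining column (II: 15>11, IV: 9>7, V: 16>6).
Country B's strategy II is strictly dominated by V (R1: 16>5, R2: 17>7, R4: 4>1) and is removed.
Among the remaining strategies, none is strictly dominated by another pure strategy of the same player, so the elimination stops.
Surviving strategies — Country A: {R1, R2, R4}; Country B: {IV, V}.

R1, R2, R4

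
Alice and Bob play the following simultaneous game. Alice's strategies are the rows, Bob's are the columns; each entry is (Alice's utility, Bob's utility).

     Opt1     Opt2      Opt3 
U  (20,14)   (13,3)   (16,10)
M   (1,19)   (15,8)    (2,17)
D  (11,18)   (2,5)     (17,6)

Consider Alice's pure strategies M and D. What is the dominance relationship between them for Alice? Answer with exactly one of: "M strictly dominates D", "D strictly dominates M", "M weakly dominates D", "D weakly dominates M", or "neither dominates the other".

Compare M to D across every action of Bob: Opt1: 1<11, Opt2: 15>2, Opt3: 2<17.
M does better at Opt2 but worse at Opt1, Opt3; neither strategy dominates the other.

neither dominates the other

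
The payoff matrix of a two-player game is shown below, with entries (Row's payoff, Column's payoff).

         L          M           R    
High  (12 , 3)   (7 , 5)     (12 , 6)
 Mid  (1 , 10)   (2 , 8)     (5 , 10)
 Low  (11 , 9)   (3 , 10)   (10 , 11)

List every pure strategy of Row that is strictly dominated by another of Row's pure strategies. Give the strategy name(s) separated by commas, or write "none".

Nothing dominates High: Mid at L (12>1); Low at L (12>11).
High strictly dominates Mid — L: 12>1, M: 7>2, R: 12>5.
Low: dominated, since High does at least as well everywhere (L: 12>11, M: 7>3, R: 12>10).

Mid, Low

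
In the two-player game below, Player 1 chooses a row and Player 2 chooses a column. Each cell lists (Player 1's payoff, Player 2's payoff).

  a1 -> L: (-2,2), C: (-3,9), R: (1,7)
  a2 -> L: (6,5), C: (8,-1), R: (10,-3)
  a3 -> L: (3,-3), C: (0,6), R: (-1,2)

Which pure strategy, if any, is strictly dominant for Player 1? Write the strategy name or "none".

a2

a2 vs a1: L: 6>-2, C: 8>-3, R: 10>1.
a2 vs a3: L: 6>3, C: 8>0, R: 10>-1.
a2 strictly beats every other strategy against every opponent action, so it is strictly dominant.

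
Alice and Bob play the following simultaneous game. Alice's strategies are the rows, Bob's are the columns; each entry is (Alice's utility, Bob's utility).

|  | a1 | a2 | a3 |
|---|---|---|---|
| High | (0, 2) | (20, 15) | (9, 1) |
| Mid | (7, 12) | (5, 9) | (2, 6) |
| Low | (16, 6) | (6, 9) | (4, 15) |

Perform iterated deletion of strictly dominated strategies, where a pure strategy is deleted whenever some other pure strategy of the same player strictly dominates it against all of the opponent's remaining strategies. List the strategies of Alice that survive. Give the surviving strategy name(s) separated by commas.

For Alice, Low strictly dominates Mid on the remaining columns (a1: 16>7, a2: 6>5, a3: 4>2); eliminate Mid.
For Bob, a2 strictly dominates a1 on the remaining rows (High: 15>2, Low: 9>6); eliminate a1.
For Alice, High strictly dominates Low on the remaining columns (a2: 20>6, a3: 9>4); eliminate Low.
Column a3 is eliminated: a2 beats it against every remaining row (High: 15>1).
Among the remaining strategies, none is strictly dominated by another pure strategy of the same player, so the elimination stops.
Surviving strategies — Alice: {High}; Bob: {a2}.

High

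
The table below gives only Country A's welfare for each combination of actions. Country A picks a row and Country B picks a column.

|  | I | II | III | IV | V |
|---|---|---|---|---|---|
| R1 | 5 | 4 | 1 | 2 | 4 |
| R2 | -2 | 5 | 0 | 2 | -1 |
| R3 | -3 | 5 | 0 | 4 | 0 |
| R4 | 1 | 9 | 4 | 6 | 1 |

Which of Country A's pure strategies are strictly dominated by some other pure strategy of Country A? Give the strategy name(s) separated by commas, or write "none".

R1: no other strategy beats it everywhere (R2 at I (5>-2); R3 at I (5>-3); R4 at I (5>1)).
R2: dominated, since R4 does at least as well everywhere (I: 1>-2, II: 9>5, III: 4>0, IV: 6>2, V: 1>-1).
R4 strictly dominates R3 — I: 1>-3, II: 9>5, III: 4>0, IV: 6>4, V: 1>0.
Nothing dominates R4: R1 at II (9>4); R2 at I (1>-2); R3 at I (1>-3).

R2, R3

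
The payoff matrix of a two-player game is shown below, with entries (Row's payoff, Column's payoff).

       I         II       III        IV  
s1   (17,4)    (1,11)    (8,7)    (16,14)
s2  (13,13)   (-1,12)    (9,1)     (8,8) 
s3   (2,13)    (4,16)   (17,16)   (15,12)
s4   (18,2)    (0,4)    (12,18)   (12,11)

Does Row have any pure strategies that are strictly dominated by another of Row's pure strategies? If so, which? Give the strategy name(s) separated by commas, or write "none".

s2

s1: no other strategy beats it everywhere (s2 at I (17>13); s3 at I (17>2); s4 at II (1>0)).
s2: dominated, since s4 does at least as well everywhere (I: 18>13, II: 0>-1, III: 12>9, IV: 12>8).
s3 is not dominated — it holds its own against s1 at II (4>1); s2 at II (4>-1); s4 at II (4>0).
s4: no other strategy beats it everywhere (s1 at I (18>17); s2 at I (18>13); s3 at I (18>2)).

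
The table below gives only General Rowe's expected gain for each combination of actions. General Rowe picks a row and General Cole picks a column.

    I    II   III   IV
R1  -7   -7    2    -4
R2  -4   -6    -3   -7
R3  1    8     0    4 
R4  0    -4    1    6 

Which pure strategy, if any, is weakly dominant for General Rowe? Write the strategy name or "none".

none

R1 fails to dominate R2 at I (-7<-4).
R2 fails to dominate R1 at III (-3<2).
R3 fails to dominate R1 at III (0<2).
R4 fails to dominate R1 at III (1<2).
No single strategy dominates all the others.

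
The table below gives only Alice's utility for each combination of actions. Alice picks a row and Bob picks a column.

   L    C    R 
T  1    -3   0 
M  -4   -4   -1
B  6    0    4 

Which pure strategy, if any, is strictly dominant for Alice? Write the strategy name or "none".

B vs T: L: 6>1, C: 0>-3, R: 4>0.
B vs M: L: 6>-4, C: 0>-4, R: 4>-1.
B strictly beats every other strategy against every opponent action, so it is strictly dominant.

B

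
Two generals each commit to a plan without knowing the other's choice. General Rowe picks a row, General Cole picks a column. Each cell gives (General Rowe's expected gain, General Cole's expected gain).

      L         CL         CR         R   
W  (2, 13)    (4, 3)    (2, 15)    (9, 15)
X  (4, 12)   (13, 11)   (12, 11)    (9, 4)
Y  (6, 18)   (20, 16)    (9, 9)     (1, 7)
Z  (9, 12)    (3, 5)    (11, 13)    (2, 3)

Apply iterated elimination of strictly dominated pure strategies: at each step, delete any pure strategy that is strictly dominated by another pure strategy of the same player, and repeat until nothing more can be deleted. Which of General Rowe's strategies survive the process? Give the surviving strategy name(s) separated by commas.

General Cole's strategy CL is strictly dominated by L (W: 13>3, X: 12>11, Y: 18>16, Z: 12>5) and is removed.
For General Rowe, Z strictly dominates Y on the remaining columns (L: 9>6, CR: 11>9, R: 2>1); eliminate Y.
Among the remaining strategies, none is strictly dominated by another pure strategy of the same player, so the elimination stops.
Surviving strategies — General Rowe: {W, X, Z}; General Cole: {L, CR, R}.

W, X, Z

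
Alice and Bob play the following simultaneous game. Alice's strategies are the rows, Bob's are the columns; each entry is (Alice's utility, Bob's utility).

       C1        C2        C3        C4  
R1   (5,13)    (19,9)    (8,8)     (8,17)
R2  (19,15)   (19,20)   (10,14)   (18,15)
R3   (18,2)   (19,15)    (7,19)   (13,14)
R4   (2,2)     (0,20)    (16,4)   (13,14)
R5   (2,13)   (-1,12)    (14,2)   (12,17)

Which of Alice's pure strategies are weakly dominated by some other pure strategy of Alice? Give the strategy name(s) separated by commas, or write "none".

R1: dominated, since R2 does at least as well everywhere (C1: 19>5, C2: 19=19, C3: 10>8, C4: 18>8).
R2: no other strategy beats it everywhere (R1 at C1 (19>5); R3 at C1 (19>18); R4 at C1 (19>2); R5 at C1 (19>2)).
R2 weakly dominates R3 — C1: 19>18, C2: 19=19, C3: 10>7, C4: 18>13.
Nothing dominates R4: R1 at C3 (16>8); R2 at C3 (16>10); R3 at C3 (16>7); R5 at C2 (0>-1).
R4 weakly dominates R5 — C1: 2=2, C2: 0>-1, C3: 16>14, C4: 13>12.

R1, R3, R5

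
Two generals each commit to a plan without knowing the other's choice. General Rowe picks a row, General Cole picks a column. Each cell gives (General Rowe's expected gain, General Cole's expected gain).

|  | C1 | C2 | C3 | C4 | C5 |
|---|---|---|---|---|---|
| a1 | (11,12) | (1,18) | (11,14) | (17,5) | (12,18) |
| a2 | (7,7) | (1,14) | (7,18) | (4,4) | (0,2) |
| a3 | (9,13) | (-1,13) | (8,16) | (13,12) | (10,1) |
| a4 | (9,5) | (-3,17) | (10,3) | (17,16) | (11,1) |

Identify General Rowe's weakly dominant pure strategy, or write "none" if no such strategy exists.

a1

a1 vs a2: C1: 11>7, C2: 1=1, C3: 11>7, C4: 17>4, C5: 12>0.
a1 vs a3: C1: 11>9, C2: 1>-1, C3: 11>8, C4: 17>13, C5: 12>10.
a1 vs a4: C1: 11>9, C2: 1>-3, C3: 11>10, C4: 17=17, C5: 12>11.
a1 is at least as good as every other strategy against every opponent action, so it is weakly dominant.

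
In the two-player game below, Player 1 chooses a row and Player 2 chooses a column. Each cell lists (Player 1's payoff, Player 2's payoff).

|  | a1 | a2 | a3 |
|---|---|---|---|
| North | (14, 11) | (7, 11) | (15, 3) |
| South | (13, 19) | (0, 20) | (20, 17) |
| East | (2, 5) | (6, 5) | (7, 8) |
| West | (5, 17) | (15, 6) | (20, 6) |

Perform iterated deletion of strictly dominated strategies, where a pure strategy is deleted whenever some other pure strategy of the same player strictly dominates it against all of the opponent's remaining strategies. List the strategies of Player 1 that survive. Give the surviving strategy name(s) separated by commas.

For Player 1, North strictly dominates East on the remaining columns (a1: 14>2, a2: 7>6, a3: 15>7); eliminate East.
For Player 2, a1 strictly dominates a3 on the remaining rows (North: 11>3, South: 19>17, West: 17>6); eliminate a3.
Player 1's strategy South is strictly dominated by North (a1: 14>13, a2: 7>0) and is removed.
Among the remaining strategies, none is strictly dominated by another pure strategy of the same player, so the elimination stops.
Surviving strategies — Player 1: {North, West}; Player 2: {a1, a2}.

North, West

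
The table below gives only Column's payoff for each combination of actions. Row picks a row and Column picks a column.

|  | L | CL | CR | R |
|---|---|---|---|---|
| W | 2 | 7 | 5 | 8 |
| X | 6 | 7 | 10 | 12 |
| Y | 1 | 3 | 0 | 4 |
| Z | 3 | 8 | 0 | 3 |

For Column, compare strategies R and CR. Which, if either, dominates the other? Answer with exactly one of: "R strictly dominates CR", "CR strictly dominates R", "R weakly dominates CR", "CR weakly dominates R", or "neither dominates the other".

R strictly dominates CR

R's payoffs vs CR's, by Row's action — W: 8>5, X: 12>10, Y: 4>0, Z: 3>0.
Every comparison favours R, so R strictly dominates CR.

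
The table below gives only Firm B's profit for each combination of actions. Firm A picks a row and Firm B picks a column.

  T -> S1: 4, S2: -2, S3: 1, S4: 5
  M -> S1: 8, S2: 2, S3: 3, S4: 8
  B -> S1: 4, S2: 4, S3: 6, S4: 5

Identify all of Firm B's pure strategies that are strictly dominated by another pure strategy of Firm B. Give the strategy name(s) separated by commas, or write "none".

Nothing dominates S1: S2 at T (4>-2); S3 at T (4>1); S4 at M (8=8).
S2: dominated, since S3 does at least as well everywhere (T: 1>-2, M: 3>2, B: 6>4).
S3: no other strategy beats it everywhere (S1 at B (6>4); S2 at T (1>-2); S4 at B (6>5)).
Nothing dominates S4: S1 at T (5>4); S2 at T (5>-2); S3 at T (5>1).

S2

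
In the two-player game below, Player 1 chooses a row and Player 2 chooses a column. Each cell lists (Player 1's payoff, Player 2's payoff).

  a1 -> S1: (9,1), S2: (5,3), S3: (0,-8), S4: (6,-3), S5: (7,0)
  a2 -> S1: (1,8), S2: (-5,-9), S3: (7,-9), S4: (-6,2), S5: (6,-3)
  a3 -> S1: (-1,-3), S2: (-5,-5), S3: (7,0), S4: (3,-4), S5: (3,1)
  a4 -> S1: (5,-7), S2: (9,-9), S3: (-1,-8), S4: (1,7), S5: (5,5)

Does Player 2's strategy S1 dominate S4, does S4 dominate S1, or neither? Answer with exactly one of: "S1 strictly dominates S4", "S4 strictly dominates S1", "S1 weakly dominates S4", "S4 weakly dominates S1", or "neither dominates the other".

neither dominates the other

S1's payoffs vs S4's, by Player 1's action — a1: 1>-3, a2: 8>2, a3: -3>-4, a4: -7<7.
S1 does better at a1, a2, a3 but worse at a4; neither strategy dominates the other.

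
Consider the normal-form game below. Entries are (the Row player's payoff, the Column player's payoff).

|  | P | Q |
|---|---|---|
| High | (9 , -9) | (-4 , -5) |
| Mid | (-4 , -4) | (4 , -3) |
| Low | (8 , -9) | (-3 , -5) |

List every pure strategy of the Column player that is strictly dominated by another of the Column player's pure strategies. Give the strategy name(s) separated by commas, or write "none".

P

P: dominated, since Q does at least as well everywhere (High: -5>-9, Mid: -3>-4, Low: -5>-9).
Nothing dominates Q: P at High (-5>-9).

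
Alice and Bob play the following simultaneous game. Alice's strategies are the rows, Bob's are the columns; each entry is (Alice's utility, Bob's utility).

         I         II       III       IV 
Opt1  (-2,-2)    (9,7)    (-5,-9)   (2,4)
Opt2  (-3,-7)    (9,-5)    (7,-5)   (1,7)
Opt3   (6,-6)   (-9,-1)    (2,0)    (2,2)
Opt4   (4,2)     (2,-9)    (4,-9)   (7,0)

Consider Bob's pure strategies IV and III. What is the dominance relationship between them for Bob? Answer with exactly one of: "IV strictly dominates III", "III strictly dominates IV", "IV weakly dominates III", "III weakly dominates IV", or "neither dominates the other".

IV strictly dominates III

Compare IV to III across each choice by Alice: Opt1: 4>-9, Opt2: 7>-5, Opt3: 2>0, Opt4: 0>-9.
Every comparison favours IV, so IV strictly dominates III.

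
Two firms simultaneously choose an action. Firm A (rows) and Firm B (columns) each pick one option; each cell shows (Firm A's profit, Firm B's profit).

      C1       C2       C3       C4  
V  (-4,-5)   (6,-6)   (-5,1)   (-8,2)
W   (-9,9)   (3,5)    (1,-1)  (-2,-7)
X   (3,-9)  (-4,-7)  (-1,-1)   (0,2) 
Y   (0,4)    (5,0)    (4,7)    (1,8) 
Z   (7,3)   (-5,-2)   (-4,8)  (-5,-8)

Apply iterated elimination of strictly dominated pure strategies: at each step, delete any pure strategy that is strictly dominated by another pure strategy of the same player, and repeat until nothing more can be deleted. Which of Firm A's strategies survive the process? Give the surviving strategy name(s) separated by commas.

Y

Firm A's strategy W is strictly dominated by Y (C1: 0>-9, C2: 5>3, C3: 4>1, C4: 1>-2) and is removed.
Column C1 is eliminated: C3 beats it against every remaining row (V: 1>-5, X: -1>-9, Y: 7>4, Z: 8>3).
Firm A's strategy X is strictly dominated by Y (C2: 5>-4, C3: 4>-1, C4: 1>0) and is removed.
For Firm A, Y strictly dominates Z on the remaining columns (C2: 5>-5, C3: 4>-4, C4: 1>-5); eliminate Z.
For Firm B, C3 strictly dominates C2 on the remaining rows (V: 1>-6, Y: 7>0); eliminate C2.
Row V is eliminated: Y beats it against every remaining column (C3: 4>-5, C4: 1>-8).
Firm B's strategy C3 is strictly dominated by C4 (Y: 8>7) and is removed.
Among the remaining strategies, none is strictly dominated by another pure strategy of the same player, so the elimination stops.
Surviving strategies — Firm A: {Y}; Firm B: {C4}.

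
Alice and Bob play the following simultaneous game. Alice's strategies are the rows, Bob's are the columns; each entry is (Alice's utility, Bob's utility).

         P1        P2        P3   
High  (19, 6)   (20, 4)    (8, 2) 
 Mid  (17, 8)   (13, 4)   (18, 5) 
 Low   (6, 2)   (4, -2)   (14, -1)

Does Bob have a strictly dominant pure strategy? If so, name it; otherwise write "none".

P1 vs P2: High: 6>4, Mid: 8>4, Low: 2>-2.
P1 vs P3: High: 6>2, Mid: 8>5, Low: 2>-1.
P1 strictly beats every other strategy against every opponent action, so it is strictly dominant.

P1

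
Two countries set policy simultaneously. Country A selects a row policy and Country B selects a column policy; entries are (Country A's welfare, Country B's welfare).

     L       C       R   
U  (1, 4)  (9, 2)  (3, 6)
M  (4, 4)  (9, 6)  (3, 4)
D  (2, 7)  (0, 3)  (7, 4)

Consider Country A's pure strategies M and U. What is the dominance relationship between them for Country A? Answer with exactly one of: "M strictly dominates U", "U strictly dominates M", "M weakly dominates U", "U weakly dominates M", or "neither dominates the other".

M's payoffs vs U's, by Country B's action — L: 4>1, C: 9=9, R: 3=3.
M is at least as good everywhere and strictly better somewhere (tied only at C, R), so M weakly but not strictly dominates U.

M weakly dominates U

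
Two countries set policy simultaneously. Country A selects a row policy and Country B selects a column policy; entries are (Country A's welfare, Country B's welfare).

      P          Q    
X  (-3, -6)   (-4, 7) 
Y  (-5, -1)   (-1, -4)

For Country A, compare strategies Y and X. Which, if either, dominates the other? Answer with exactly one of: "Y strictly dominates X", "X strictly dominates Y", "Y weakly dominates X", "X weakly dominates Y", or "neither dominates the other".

Compare Y to X across each opponent action: P: -5<-3, Q: -1>-4.
Y does better at Q but worse at P; neither strategy dominates the other.

neither dominates the other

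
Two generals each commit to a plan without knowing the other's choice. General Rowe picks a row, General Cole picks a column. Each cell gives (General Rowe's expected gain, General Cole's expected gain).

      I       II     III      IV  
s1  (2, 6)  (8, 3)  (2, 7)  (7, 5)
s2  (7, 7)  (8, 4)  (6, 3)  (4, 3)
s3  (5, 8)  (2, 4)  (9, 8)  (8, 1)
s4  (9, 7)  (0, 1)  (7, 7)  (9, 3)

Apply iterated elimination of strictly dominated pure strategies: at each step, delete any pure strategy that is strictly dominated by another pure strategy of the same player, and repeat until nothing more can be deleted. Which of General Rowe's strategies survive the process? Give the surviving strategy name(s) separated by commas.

For General Cole, I strictly dominates II on the remaining rows (s1: 6>3, s2: 7>4, s3: 8>4, s4: 7>1); eliminate II.
For General Rowe, s3 strictly dominates s1 on the remaining columns (I: 5>2, III: 9>2, IV: 8>7); eliminate s1.
Row s2 is eliminated: s4 beats it against every remaining column (I: 9>7, III: 7>6, IV: 9>4).
Column IV is eliminated: I beats it against every remaining row (s3: 8>1, s4: 7>3).
Among the remaining strategies, none is strictly dominated by another pure strategy of the same player, so the elimination stops.
Surviving strategies — General Rowe: {s3, s4}; General Cole: {I, III}.

s3, s4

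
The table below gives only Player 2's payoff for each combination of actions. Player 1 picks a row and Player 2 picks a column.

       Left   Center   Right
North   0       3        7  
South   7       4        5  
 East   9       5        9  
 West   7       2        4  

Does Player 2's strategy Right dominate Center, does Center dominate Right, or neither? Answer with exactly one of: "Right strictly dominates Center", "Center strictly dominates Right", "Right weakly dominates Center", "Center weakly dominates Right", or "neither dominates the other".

Right's payoffs vs Center's, by Player 1's action — North: 7>3, South: 5>4, East: 9>5, West: 4>2.
Every comparison favours Right, so Right strictly dominates Center.

Right strictly dominates Center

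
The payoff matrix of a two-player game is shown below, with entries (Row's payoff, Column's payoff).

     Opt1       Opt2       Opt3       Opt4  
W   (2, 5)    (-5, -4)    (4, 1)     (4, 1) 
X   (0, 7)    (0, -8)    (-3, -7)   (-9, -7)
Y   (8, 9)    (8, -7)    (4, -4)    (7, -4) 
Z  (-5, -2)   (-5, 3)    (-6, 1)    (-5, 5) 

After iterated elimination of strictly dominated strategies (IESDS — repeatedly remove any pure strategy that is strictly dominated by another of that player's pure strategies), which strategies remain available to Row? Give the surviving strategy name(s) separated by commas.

Y

Row X is eliminated: Y beats it against every remaining column (Opt1: 8>0, Opt2: 8>0, Opt3: 4>-3, Opt4: 7>-9).
Row Z is eliminated: Y beats it against every remaining column (Opt1: 8>-5, Opt2: 8>-5, Opt3: 4>-6, Opt4: 7>-5).
Column's strategy Opt2 is strictly dominated by Opt1 (W: 5>-4, Y: 9>-7) and is removed.
Column's strategy Opt3 is strictly dominated by Opt1 (W: 5>1, Y: 9>-4) and is removed.
Row's strategy W is strictly dominated by Y (Opt1: 8>2, Opt4: 7>4) and is removed.
Column Opt4 is eliminated: Opt1 beats it against every remaining row (Y: 9>-4).
Among the remaining strategies, none is strictly dominated by another pure strategy of the same player, so the elimination stops.
Surviving strategies — Row: {Y}; Column: {Opt1}.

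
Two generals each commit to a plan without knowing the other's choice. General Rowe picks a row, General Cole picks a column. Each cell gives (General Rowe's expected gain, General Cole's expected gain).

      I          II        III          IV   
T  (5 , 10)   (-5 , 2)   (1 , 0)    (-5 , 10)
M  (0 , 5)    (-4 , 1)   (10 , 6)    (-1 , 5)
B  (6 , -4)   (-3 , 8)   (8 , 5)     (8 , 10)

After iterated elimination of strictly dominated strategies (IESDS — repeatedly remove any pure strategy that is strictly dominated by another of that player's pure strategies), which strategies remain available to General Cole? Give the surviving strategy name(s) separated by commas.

III, IV

General Rowe's strategy T is strictly dominated by B (I: 6>5, II: -3>-5, III: 8>1, IV: 8>-5) and is removed.
General Cole's strategy I is strictly dominated by III (M: 6>5, B: 5>-4) and is removed.
For General Cole, IV strictly dominates II on the remaining rows (M: 5>1, B: 10>8); eliminate II.
Among the remaining strategies, none is strictly dominated by another pure strategy of the same player, so the elimination stops.
Surviving strategies — General Rowe: {M, B}; General Cole: {III, IV}.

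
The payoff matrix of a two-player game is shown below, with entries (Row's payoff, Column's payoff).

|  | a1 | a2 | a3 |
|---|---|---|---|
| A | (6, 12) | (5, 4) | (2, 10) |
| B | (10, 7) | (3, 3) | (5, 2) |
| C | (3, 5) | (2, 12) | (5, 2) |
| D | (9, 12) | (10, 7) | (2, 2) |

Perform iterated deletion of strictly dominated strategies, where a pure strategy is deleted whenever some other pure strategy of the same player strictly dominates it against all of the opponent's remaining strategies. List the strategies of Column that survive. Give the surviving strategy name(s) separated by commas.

a1

Column a3 is eliminated: a1 beats it against every remaining row (A: 12>10, B: 7>2, C: 5>2, D: 12>2).
For Row, D strictly dominates A on the remaining columns (a1: 9>6, a2: 10>5); eliminate A.
Row C is eliminated: B beats it against every remaining column (a1: 10>3, a2: 3>2).
Column a2 is eliminated: a1 beats it against every remaining row (B: 7>3, D: 12>7).
Row D is eliminated: B beats it against every remaining column (a1: 10>9).
Among the remaining strategies, none is strictly dominated by another pure strategy of the same player, so the elimination stops.
Surviving strategies — Row: {B}; Column: {a1}.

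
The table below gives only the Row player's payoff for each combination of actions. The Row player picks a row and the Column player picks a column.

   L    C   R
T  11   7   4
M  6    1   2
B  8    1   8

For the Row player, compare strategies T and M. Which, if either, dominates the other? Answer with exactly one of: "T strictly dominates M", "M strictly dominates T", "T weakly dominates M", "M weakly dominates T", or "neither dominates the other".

T strictly dominates M

T's payoffs vs M's, by the Column player's action — L: 11>6, C: 7>1, R: 4>2.
Every comparison favours T, so T strictly dominates M.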